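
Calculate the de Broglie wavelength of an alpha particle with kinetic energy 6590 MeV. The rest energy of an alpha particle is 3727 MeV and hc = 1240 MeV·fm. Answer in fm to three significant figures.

Total energy E = KE + m₀c² = 6590 + 3727 = 10317 MeV.
(pc)² = E² − (m₀c²)² = (10317)² − (3727)² = 9.255 × 10⁷ MeV², so pc = 9620 MeV.
λ = hc/(pc) = 1240 MeV·fm / 9620 MeV = 0.129 fm.

λ = 0.129 fm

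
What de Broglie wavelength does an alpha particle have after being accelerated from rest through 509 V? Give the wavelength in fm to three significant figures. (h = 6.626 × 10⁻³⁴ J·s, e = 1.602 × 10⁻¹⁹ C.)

λ = 450 fm

KE = 2eV = 2 × 1.602 × 10⁻¹⁹ × 509.0 = 1.631 × 10⁻¹⁶ J.
p = √(2mKE) = √(2 × 6.645 × 10⁻²⁷ × 1.631 × 10⁻¹⁶) = 1.472 × 10⁻²¹ kg·m/s.
λ = h/p = 6.626 × 10⁻³⁴ / 1.472 × 10⁻²¹ = 4.50 × 10⁻¹³ m = 450 fm.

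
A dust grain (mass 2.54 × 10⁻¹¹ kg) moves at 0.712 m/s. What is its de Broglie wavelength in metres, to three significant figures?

λ = 3.66 × 10⁻²³ m

p = mv = 2.54 × 10⁻¹¹ × 0.712 = 1.808 × 10⁻¹¹ kg·m/s.
λ = h/p = 6.626 × 10⁻³⁴ / 1.808 × 10⁻¹¹ = 3.66 × 10⁻²³ m.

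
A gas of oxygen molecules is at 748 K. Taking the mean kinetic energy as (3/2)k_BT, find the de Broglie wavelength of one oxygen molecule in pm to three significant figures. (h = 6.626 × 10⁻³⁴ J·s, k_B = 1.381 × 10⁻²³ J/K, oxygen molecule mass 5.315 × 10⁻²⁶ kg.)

KE = (3/2)k_BT = 1.5 × 1.381 × 10⁻²³ × 748 = 1.549 × 10⁻²⁰ J.
p = √(2mKE) = √(2 × 5.315 × 10⁻²⁶ × 1.549 × 10⁻²⁰) = 4.058 × 10⁻²³ kg·m/s.
λ = h/p = 1.63 × 10⁻¹¹ m = 16.3 pm.

λ = 16.3 pm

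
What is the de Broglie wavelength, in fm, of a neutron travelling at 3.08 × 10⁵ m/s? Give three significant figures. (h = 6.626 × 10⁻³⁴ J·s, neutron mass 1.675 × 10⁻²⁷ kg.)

p = mv = 1.675 × 10⁻²⁷ × 3.08 × 10⁵ = 5.159 × 10⁻²² kg·m/s.
λ = h/p = 6.626 × 10⁻³⁴ / 5.159 × 10⁻²² = 1.28 × 10⁻¹² m = 1280 fm.

λ = 1280 fm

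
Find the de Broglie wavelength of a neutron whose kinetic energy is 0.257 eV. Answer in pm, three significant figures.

KE = 0.257 eV = 4.117 × 10⁻²⁰ J.
p = √(2mKE) = √(2 × 1.675 × 10⁻²⁷ × 4.117 × 10⁻²⁰) = 1.174 × 10⁻²³ kg·m/s.
λ = h/p = 6.626 × 10⁻³⁴ / 1.174 × 10⁻²³ = 5.64 × 10⁻¹¹ m = 56.4 pm.

λ = 56.4 pm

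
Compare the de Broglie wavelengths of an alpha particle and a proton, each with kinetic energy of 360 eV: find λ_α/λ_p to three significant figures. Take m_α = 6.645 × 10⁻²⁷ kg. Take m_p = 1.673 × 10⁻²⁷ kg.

At fixed KE, p = √(2mKE) so λ = h/p ∝ 1/√m.
λ_α/λ_p = √(m_p/m_α) = √(1.673 × 10⁻²⁷/6.645 × 10⁻²⁷) = √(0.2518) = 0.502.

λ_α/λ_p = 0.502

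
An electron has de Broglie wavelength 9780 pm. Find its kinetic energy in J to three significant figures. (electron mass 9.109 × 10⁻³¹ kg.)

p = h/λ = 6.626 × 10⁻³⁴ / 9.780 × 10⁻⁹ = 6.775 × 10⁻²⁶ kg·m/s.
KE = p²/(2m) = (6.775 × 10⁻²⁶)² / (2 × 9.109 × 10⁻³¹) = 2.520 × 10⁻²¹ J = 2.52 × 10⁻²¹ J.

KE = 2.52 × 10⁻²¹ J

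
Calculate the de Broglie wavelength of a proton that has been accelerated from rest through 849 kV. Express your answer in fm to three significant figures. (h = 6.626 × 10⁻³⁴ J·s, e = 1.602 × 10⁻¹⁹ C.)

λ = 31.1 fm

KE = eV = 1.602 × 10⁻¹⁹ × 8.490 × 10⁵ = 1.360 × 10⁻¹³ J.
p = √(2mKE) = √(2 × 1.673 × 10⁻²⁷ × 1.360 × 10⁻¹³) = 2.133 × 10⁻²⁰ kg·m/s.
λ = h/p = 6.626 × 10⁻³⁴ / 2.133 × 10⁻²⁰ = 3.11 × 10⁻¹⁴ m = 31.1 fm.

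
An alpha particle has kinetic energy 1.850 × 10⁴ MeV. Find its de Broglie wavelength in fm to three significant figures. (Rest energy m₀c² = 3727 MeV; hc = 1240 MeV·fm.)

Total energy E = KE + m₀c² = 1.850 × 10⁴ + 3727 = 22227 MeV.
(pc)² = E² − (m₀c²)² = (22227)² − (3727)² = 4.801 × 10⁸ MeV², so pc = 2.191 × 10⁴ MeV.
λ = hc/(pc) = 1240 MeV·fm / 2.191 × 10⁴ MeV = 0.0566 fm.

λ = 0.0566 fm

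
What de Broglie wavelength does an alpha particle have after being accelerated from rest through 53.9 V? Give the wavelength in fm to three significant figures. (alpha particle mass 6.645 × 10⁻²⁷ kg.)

KE = 2eV = 2 × 1.602 × 10⁻¹⁹ × 53.90 = 1.727 × 10⁻¹⁷ J.
p = √(2mKE) = √(2 × 6.645 × 10⁻²⁷ × 1.727 × 10⁻¹⁷) = 4.791 × 10⁻²² kg·m/s.
λ = h/p = 6.626 × 10⁻³⁴ / 4.791 × 10⁻²² = 1.38 × 10⁻¹² m = 1380 fm.

λ = 1380 fm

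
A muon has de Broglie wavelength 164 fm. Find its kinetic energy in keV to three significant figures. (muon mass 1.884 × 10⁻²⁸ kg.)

KE = 270 keV

p = h/λ = 6.626 × 10⁻³⁴ / 1.640 × 10⁻¹³ = 4.040 × 10⁻²¹ kg·m/s.
KE = p²/(2m) = (4.040 × 10⁻²¹)² / (2 × 1.884 × 10⁻²⁸) = 4.332 × 10⁻¹⁴ J = 270 keV.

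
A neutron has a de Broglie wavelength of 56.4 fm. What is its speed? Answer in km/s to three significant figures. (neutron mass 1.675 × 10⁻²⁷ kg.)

v = 7010 km/s

p = h/λ = 6.626 × 10⁻³⁴ / 5.640 × 10⁻¹⁴ = 1.175 × 10⁻²⁰ kg·m/s.
v = p/m = 1.175 × 10⁻²⁰ / 1.675 × 10⁻²⁷ = 7.01 × 10⁶ m/s = 7010 km/s.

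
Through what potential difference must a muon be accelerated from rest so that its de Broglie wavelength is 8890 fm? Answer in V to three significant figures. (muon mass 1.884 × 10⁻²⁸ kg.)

p = h/λ = 6.626 × 10⁻³⁴ / 8.890 × 10⁻¹² = 7.453 × 10⁻²³ kg·m/s.
KE = p²/(2m) = 1.474 × 10⁻¹⁷ J.
V = KE/e = 1.474 × 10⁻¹⁷ / (1.602 × 10⁻¹⁹) = 92.0 V.

V = 92.0 V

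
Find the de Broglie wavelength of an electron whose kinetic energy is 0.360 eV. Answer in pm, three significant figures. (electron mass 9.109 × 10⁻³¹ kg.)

λ = 2040 pm

KE = 0.360 eV = 5.767 × 10⁻²⁰ J.
p = √(2mKE) = √(2 × 9.109 × 10⁻³¹ × 5.767 × 10⁻²⁰) = 3.241 × 10⁻²⁵ kg·m/s.
λ = h/p = 6.626 × 10⁻³⁴ / 3.241 × 10⁻²⁵ = 2.04 × 10⁻⁹ m = 2040 pm.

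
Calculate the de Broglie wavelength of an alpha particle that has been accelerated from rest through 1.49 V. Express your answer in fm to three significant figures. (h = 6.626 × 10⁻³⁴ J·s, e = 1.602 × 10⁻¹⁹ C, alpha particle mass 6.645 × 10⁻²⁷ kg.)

KE = 2eV = 2 × 1.602 × 10⁻¹⁹ × 1.490 = 4.774 × 10⁻¹⁹ J.
p = √(2mKE) = √(2 × 6.645 × 10⁻²⁷ × 4.774 × 10⁻¹⁹) = 7.965 × 10⁻²³ kg·m/s.
λ = h/p = 6.626 × 10⁻³⁴ / 7.965 × 10⁻²³ = 8.32 × 10⁻¹² m = 8320 fm.

λ = 8320 fm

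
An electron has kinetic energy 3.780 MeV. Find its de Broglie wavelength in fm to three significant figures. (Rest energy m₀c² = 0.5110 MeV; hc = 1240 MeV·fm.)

Total energy E = KE + m₀c² = 3.780 + 0.5110 = 4.2910 MeV.
(pc)² = E² − (m₀c²)² = (4.2910)² − (0.5110)² = 18.15 MeV², so pc = 4.260 MeV.
λ = hc/(pc) = 1240 MeV·fm / 4.260 MeV = 291 fm.

λ = 291 fm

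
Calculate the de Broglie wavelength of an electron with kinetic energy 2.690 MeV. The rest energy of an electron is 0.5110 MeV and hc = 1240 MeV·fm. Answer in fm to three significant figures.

λ = 392 fm

Total energy E = KE + m₀c² = 2.690 + 0.5110 = 3.2010 MeV.
(pc)² = E² − (m₀c²)² = (3.2010)² − (0.5110)² = 9.985 MeV², so pc = 3.160 MeV.
λ = hc/(pc) = 1240 MeV·fm / 3.160 MeV = 392 fm.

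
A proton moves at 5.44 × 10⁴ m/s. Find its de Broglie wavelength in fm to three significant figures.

p = mv = 1.673 × 10⁻²⁷ × 5.44 × 10⁴ = 9.101 × 10⁻²³ kg·m/s.
λ = h/p = 6.626 × 10⁻³⁴ / 9.101 × 10⁻²³ = 7.28 × 10⁻¹² m = 7280 fm.

λ = 7280 fm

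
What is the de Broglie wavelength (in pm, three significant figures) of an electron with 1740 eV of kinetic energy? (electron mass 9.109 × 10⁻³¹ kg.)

λ = 29.4 pm

KE = 1740 eV = 2.787 × 10⁻¹⁶ J.
p = √(2mKE) = √(2 × 9.109 × 10⁻³¹ × 2.787 × 10⁻¹⁶) = 2.253 × 10⁻²³ kg·m/s.
λ = h/p = 6.626 × 10⁻³⁴ / 2.253 × 10⁻²³ = 2.94 × 10⁻¹¹ m = 29.4 pm.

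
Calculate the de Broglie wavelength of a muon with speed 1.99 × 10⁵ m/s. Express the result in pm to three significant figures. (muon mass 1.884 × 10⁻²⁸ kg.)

p = mv = 1.884 × 10⁻²⁸ × 1.99 × 10⁵ = 3.749 × 10⁻²³ kg·m/s.
λ = h/p = 6.626 × 10⁻³⁴ / 3.749 × 10⁻²³ = 1.77 × 10⁻¹¹ m = 17.7 pm.

λ = 17.7 pm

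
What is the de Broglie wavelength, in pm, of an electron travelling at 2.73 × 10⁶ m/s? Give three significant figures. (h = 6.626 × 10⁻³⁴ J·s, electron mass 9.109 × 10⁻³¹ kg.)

λ = 266 pm

p = mv = 9.109 × 10⁻³¹ × 2.73 × 10⁶ = 2.487 × 10⁻²⁴ kg·m/s.
λ = h/p = 6.626 × 10⁻³⁴ / 2.487 × 10⁻²⁴ = 2.66 × 10⁻¹⁰ m = 266 pm.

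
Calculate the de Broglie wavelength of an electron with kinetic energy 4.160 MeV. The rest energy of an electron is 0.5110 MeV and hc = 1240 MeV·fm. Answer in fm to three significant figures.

Total energy E = KE + m₀c² = 4.160 + 0.5110 = 4.6710 MeV.
(pc)² = E² − (m₀c²)² = (4.6710)² − (0.5110)² = 21.56 MeV², so pc = 4.643 MeV.
λ = hc/(pc) = 1240 MeV·fm / 4.643 MeV = 267 fm.

λ = 267 fm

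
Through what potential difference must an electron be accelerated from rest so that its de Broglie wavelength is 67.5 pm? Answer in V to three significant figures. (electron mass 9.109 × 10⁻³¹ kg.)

V = 330 V

p = h/λ = 6.626 × 10⁻³⁴ / 6.750 × 10⁻¹¹ = 9.816 × 10⁻²⁴ kg·m/s.
KE = p²/(2m) = 5.289 × 10⁻¹⁷ J.
V = KE/e = 5.289 × 10⁻¹⁷ / (1.602 × 10⁻¹⁹) = 330 V.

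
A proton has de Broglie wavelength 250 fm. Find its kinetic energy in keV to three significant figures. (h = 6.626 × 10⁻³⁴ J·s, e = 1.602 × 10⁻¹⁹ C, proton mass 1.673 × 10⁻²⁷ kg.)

p = h/λ = 6.626 × 10⁻³⁴ / 2.500 × 10⁻¹³ = 2.650 × 10⁻²¹ kg·m/s.
KE = p²/(2m) = (2.650 × 10⁻²¹)² / (2 × 1.673 × 10⁻²⁷) = 2.099 × 10⁻¹⁵ J = 13.1 keV.

KE = 13.1 keV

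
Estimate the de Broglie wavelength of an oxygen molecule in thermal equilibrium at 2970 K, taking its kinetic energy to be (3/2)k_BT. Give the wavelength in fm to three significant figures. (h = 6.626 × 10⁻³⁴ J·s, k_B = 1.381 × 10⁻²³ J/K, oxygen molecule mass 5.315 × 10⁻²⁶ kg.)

KE = (3/2)k_BT = 1.5 × 1.381 × 10⁻²³ × 2970 = 6.152 × 10⁻²⁰ J.
p = √(2mKE) = √(2 × 5.315 × 10⁻²⁶ × 6.152 × 10⁻²⁰) = 8.087 × 10⁻²³ kg·m/s.
λ = h/p = 8.19 × 10⁻¹² m = 8190 fm.

λ = 8190 fm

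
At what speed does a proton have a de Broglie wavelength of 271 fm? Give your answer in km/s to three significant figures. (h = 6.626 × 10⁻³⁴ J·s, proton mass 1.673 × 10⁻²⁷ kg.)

v = 1460 km/s

p = h/λ = 6.626 × 10⁻³⁴ / 2.710 × 10⁻¹³ = 2.445 × 10⁻²¹ kg·m/s.
v = p/m = 2.445 × 10⁻²¹ / 1.673 × 10⁻²⁷ = 1.46 × 10⁶ m/s = 1460 km/s.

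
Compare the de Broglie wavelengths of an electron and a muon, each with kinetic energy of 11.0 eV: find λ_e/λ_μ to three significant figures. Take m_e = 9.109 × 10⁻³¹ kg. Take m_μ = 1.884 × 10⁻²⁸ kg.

λ_e/λ_μ = 14.4

At fixed KE, p = √(2mKE) so λ = h/p ∝ 1/√m.
λ_e/λ_μ = √(m_μ/m_e) = √(1.884 × 10⁻²⁸/9.109 × 10⁻³¹) = √(206.8) = 14.4.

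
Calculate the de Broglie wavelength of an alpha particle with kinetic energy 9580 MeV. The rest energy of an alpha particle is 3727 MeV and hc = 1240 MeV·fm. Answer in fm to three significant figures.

Total energy E = KE + m₀c² = 9580 + 3727 = 13307 MeV.
(pc)² = E² − (m₀c²)² = (13307)² − (3727)² = 1.632 × 10⁸ MeV², so pc = 1.277 × 10⁴ MeV.
λ = hc/(pc) = 1240 MeV·fm / 1.277 × 10⁴ MeV = 0.0971 fm.

λ = 0.0971 fm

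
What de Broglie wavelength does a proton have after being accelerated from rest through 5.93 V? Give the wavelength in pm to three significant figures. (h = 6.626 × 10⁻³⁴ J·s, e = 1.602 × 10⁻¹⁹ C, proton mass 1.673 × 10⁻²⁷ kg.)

λ = 11.8 pm

KE = eV = 1.602 × 10⁻¹⁹ × 5.930 = 9.500 × 10⁻¹⁹ J.
p = √(2mKE) = √(2 × 1.673 × 10⁻²⁷ × 9.500 × 10⁻¹⁹) = 5.638 × 10⁻²³ kg·m/s.
λ = h/p = 6.626 × 10⁻³⁴ / 5.638 × 10⁻²³ = 1.18 × 10⁻¹¹ m = 11.8 pm.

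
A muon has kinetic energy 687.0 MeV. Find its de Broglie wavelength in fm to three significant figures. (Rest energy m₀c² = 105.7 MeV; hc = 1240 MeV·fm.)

λ = 1.58 fm

Total energy E = KE + m₀c² = 687.0 + 105.7 = 792.7 MeV.
(pc)² = E² − (m₀c²)² = (792.7)² − (105.7)² = 6.172 × 10⁵ MeV², so pc = 785.6 MeV.
λ = hc/(pc) = 1240 MeV·fm / 785.6 MeV = 1.58 fm.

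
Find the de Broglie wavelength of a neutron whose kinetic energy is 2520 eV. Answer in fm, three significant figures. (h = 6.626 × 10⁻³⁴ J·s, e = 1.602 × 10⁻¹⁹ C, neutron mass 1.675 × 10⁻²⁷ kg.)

λ = 570 fm

KE = 2520 eV = 4.037 × 10⁻¹⁶ J.
p = √(2mKE) = √(2 × 1.675 × 10⁻²⁷ × 4.037 × 10⁻¹⁶) = 1.163 × 10⁻²¹ kg·m/s.
λ = h/p = 6.626 × 10⁻³⁴ / 1.163 × 10⁻²¹ = 5.70 × 10⁻¹³ m = 570 fm.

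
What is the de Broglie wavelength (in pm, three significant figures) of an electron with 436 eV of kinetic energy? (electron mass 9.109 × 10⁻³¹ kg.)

KE = 436 eV = 6.985 × 10⁻¹⁷ J.
p = √(2mKE) = √(2 × 9.109 × 10⁻³¹ × 6.985 × 10⁻¹⁷) = 1.128 × 10⁻²³ kg·m/s.
λ = h/p = 6.626 × 10⁻³⁴ / 1.128 × 10⁻²³ = 5.87 × 10⁻¹¹ m = 58.7 pm.

λ = 58.7 pm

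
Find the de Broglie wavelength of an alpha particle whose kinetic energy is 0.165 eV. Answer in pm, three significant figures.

KE = 0.165 eV = 2.643 × 10⁻²⁰ J.
p = √(2mKE) = √(2 × 6.645 × 10⁻²⁷ × 2.643 × 10⁻²⁰) = 1.874 × 10⁻²³ kg·m/s.
λ = h/p = 6.626 × 10⁻³⁴ / 1.874 × 10⁻²³ = 3.54 × 10⁻¹¹ m = 35.4 pm.

λ = 35.4 pm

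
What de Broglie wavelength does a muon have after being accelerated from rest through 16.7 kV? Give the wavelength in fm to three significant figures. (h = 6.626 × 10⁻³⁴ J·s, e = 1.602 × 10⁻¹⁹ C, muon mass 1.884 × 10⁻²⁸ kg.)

λ = 660 fm

KE = eV = 1.602 × 10⁻¹⁹ × 1.670 × 10⁴ = 2.675 × 10⁻¹⁵ J.
p = √(2mKE) = √(2 × 1.884 × 10⁻²⁸ × 2.675 × 10⁻¹⁵) = 1.004 × 10⁻²¹ kg·m/s.
λ = h/p = 6.626 × 10⁻³⁴ / 1.004 × 10⁻²¹ = 6.60 × 10⁻¹³ m = 660 fm.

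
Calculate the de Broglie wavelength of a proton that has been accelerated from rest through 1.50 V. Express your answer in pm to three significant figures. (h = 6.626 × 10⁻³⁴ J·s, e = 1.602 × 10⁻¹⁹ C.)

KE = eV = 1.602 × 10⁻¹⁹ × 1.500 = 2.403 × 10⁻¹⁹ J.
p = √(2mKE) = √(2 × 1.673 × 10⁻²⁷ × 2.403 × 10⁻¹⁹) = 2.836 × 10⁻²³ kg·m/s.
λ = h/p = 6.626 × 10⁻³⁴ / 2.836 × 10⁻²³ = 2.34 × 10⁻¹¹ m = 23.4 pm.

λ = 23.4 pm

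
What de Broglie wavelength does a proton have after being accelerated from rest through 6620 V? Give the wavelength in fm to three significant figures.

KE = eV = 1.602 × 10⁻¹⁹ × 6620 = 1.061 × 10⁻¹⁵ J.
p = √(2mKE) = √(2 × 1.673 × 10⁻²⁷ × 1.061 × 10⁻¹⁵) = 1.884 × 10⁻²¹ kg·m/s.
λ = h/p = 6.626 × 10⁻³⁴ / 1.884 × 10⁻²¹ = 3.52 × 10⁻¹³ m = 352 fm.

λ = 352 fm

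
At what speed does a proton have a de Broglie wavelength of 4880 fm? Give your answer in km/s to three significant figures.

p = h/λ = 6.626 × 10⁻³⁴ / 4.880 × 10⁻¹² = 1.358 × 10⁻²² kg·m/s.
v = p/m = 1.358 × 10⁻²² / 1.673 × 10⁻²⁷ = 8.12 × 10⁴ m/s = 81.2 km/s.

v = 81.2 km/s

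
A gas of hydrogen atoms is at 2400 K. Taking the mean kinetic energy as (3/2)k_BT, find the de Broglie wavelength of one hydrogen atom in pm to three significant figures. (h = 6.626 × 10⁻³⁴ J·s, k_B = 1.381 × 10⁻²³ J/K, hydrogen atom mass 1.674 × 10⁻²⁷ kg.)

KE = (3/2)k_BT = 1.5 × 1.381 × 10⁻²³ × 2400 = 4.972 × 10⁻²⁰ J.
p = √(2mKE) = √(2 × 1.674 × 10⁻²⁷ × 4.972 × 10⁻²⁰) = 1.290 × 10⁻²³ kg·m/s.
λ = h/p = 5.14 × 10⁻¹¹ m = 51.4 pm.

λ = 51.4 pm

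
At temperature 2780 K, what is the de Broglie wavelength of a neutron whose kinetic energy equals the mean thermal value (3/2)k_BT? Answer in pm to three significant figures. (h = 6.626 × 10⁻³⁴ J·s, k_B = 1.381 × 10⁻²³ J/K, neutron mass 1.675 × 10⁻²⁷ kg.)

λ = 47.7 pm

KE = (3/2)k_BT = 1.5 × 1.381 × 10⁻²³ × 2780 = 5.759 × 10⁻²⁰ J.
p = √(2mKE) = √(2 × 1.675 × 10⁻²⁷ × 5.759 × 10⁻²⁰) = 1.389 × 10⁻²³ kg·m/s.
λ = h/p = 4.77 × 10⁻¹¹ m = 47.7 pm.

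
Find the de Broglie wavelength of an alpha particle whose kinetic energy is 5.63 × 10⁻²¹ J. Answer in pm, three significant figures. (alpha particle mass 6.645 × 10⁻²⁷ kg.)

p = √(2mKE) = √(2 × 6.645 × 10⁻²⁷ × 5.630 × 10⁻²¹) = 8.650 × 10⁻²⁴ kg·m/s.
λ = h/p = 6.626 × 10⁻³⁴ / 8.650 × 10⁻²⁴ = 7.66 × 10⁻¹¹ m = 76.6 pm.

λ = 76.6 pm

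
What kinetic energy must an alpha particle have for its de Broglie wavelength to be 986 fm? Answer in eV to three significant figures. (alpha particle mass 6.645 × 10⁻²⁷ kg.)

p = h/λ = 6.626 × 10⁻³⁴ / 9.860 × 10⁻¹³ = 6.720 × 10⁻²² kg·m/s.
KE = p²/(2m) = (6.720 × 10⁻²²)² / (2 × 6.645 × 10⁻²⁷) = 3.398 × 10⁻¹⁷ J = 212 eV.

KE = 212 eV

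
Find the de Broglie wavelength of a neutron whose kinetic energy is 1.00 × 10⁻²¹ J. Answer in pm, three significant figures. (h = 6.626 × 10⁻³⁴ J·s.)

λ = 362 pm

p = √(2mKE) = √(2 × 1.675 × 10⁻²⁷ × 1.000 × 10⁻²¹) = 1.830 × 10⁻²⁴ kg·m/s.
λ = h/p = 6.626 × 10⁻³⁴ / 1.830 × 10⁻²⁴ = 3.62 × 10⁻¹⁰ m = 362 pm.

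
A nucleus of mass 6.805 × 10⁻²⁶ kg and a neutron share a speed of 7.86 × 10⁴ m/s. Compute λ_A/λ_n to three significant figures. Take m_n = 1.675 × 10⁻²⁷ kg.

At fixed v, p = mv so λ = h/(mv) ∝ 1/m.
λ_A/λ_n = m_n/m_A = 1.675 × 10⁻²⁷/6.805 × 10⁻²⁶ = 0.0246.

λ_A/λ_n = 0.0246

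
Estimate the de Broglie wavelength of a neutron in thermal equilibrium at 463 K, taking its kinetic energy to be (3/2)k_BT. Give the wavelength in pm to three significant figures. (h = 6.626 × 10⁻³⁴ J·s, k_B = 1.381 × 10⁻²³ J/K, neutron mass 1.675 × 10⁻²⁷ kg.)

λ = 117 pm

KE = (3/2)k_BT = 1.5 × 1.381 × 10⁻²³ × 463 = 9.591 × 10⁻²¹ J.
p = √(2mKE) = √(2 × 1.675 × 10⁻²⁷ × 9.591 × 10⁻²¹) = 5.668 × 10⁻²⁴ kg·m/s.
λ = h/p = 1.17 × 10⁻¹⁰ m = 117 pm.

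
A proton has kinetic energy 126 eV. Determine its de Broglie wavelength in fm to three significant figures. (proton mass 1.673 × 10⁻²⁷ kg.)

KE = 126 eV = 2.019 × 10⁻¹⁷ J.
p = √(2mKE) = √(2 × 1.673 × 10⁻²⁷ × 2.019 × 10⁻¹⁷) = 2.599 × 10⁻²² kg·m/s.
λ = h/p = 6.626 × 10⁻³⁴ / 2.599 × 10⁻²² = 2.55 × 10⁻¹² m = 2550 fm.

λ = 2550 fm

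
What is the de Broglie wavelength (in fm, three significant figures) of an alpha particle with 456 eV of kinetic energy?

λ = 672 fm

KE = 456 eV = 7.305 × 10⁻¹⁷ J.
p = √(2mKE) = √(2 × 6.645 × 10⁻²⁷ × 7.305 × 10⁻¹⁷) = 9.853 × 10⁻²² kg·m/s.
λ = h/p = 6.626 × 10⁻³⁴ / 9.853 × 10⁻²² = 6.72 × 10⁻¹³ m = 672 fm.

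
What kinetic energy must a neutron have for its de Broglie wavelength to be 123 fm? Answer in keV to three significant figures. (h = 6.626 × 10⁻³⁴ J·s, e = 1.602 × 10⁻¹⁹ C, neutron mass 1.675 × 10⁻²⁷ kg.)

KE = 54.1 keV

p = h/λ = 6.626 × 10⁻³⁴ / 1.230 × 10⁻¹³ = 5.387 × 10⁻²¹ kg·m/s.
KE = p²/(2m) = (5.387 × 10⁻²¹)² / (2 × 1.675 × 10⁻²⁷) = 8.663 × 10⁻¹⁵ J = 54.1 keV.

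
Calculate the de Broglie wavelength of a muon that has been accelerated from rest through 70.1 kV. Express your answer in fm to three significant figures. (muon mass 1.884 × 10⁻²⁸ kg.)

λ = 322 fm

KE = eV = 1.602 × 10⁻¹⁹ × 7.010 × 10⁴ = 1.123 × 10⁻¹⁴ J.
p = √(2mKE) = √(2 × 1.884 × 10⁻²⁸ × 1.123 × 10⁻¹⁴) = 2.057 × 10⁻²¹ kg·m/s.
λ = h/p = 6.626 × 10⁻³⁴ / 2.057 × 10⁻²¹ = 3.22 × 10⁻¹³ m = 322 fm.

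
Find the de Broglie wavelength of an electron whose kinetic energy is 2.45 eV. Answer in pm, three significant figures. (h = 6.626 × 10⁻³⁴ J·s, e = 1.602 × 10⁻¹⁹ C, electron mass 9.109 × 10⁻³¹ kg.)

λ = 784 pm

KE = 2.45 eV = 3.925 × 10⁻¹⁹ J.
p = √(2mKE) = √(2 × 9.109 × 10⁻³¹ × 3.925 × 10⁻¹⁹) = 8.456 × 10⁻²⁵ kg·m/s.
λ = h/p = 6.626 × 10⁻³⁴ / 8.456 × 10⁻²⁵ = 7.84 × 10⁻¹⁰ m = 784 pm.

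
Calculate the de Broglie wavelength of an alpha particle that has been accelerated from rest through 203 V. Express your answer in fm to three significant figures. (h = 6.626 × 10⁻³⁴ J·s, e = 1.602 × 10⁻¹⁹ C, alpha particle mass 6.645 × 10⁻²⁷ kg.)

KE = 2eV = 2 × 1.602 × 10⁻¹⁹ × 203.0 = 6.504 × 10⁻¹⁷ J.
p = √(2mKE) = √(2 × 6.645 × 10⁻²⁷ × 6.504 × 10⁻¹⁷) = 9.297 × 10⁻²² kg·m/s.
λ = h/p = 6.626 × 10⁻³⁴ / 9.297 × 10⁻²² = 7.13 × 10⁻¹³ m = 713 fm.

λ = 713 fm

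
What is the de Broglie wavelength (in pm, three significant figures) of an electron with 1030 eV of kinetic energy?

KE = 1030 eV = 1.650 × 10⁻¹⁶ J.
p = √(2mKE) = √(2 × 9.109 × 10⁻³¹ × 1.650 × 10⁻¹⁶) = 1.734 × 10⁻²³ kg·m/s.
λ = h/p = 6.626 × 10⁻³⁴ / 1.734 × 10⁻²³ = 3.82 × 10⁻¹¹ m = 38.2 pm.

λ = 38.2 pm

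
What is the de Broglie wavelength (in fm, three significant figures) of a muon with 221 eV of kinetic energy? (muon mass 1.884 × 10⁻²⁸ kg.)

λ = 5740 fm

KE = 221 eV = 3.540 × 10⁻¹⁷ J.
p = √(2mKE) = √(2 × 1.884 × 10⁻²⁸ × 3.540 × 10⁻¹⁷) = 1.155 × 10⁻²² kg·m/s.
λ = h/p = 6.626 × 10⁻³⁴ / 1.155 × 10⁻²² = 5.74 × 10⁻¹² m = 5740 fm.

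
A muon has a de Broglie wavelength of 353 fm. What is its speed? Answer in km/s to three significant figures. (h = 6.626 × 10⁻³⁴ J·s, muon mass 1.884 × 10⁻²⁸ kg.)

p = h/λ = 6.626 × 10⁻³⁴ / 3.530 × 10⁻¹³ = 1.877 × 10⁻²¹ kg·m/s.
v = p/m = 1.877 × 10⁻²¹ / 1.884 × 10⁻²⁸ = 9.96 × 10⁶ m/s = 9960 km/s.

v = 9960 km/s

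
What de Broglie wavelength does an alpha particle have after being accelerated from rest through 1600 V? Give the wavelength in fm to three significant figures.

KE = 2eV = 2 × 1.602 × 10⁻¹⁹ × 1600 = 5.126 × 10⁻¹⁶ J.
p = √(2mKE) = √(2 × 6.645 × 10⁻²⁷ × 5.126 × 10⁻¹⁶) = 2.610 × 10⁻²¹ kg·m/s.
λ = h/p = 6.626 × 10⁻³⁴ / 2.610 × 10⁻²¹ = 2.54 × 10⁻¹³ m = 254 fm.

λ = 254 fm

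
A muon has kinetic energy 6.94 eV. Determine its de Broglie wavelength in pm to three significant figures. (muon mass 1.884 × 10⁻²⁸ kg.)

λ = 32.4 pm

KE = 6.94 eV = 1.112 × 10⁻¹⁸ J.
p = √(2mKE) = √(2 × 1.884 × 10⁻²⁸ × 1.112 × 10⁻¹⁸) = 2.047 × 10⁻²³ kg·m/s.
λ = h/p = 6.626 × 10⁻³⁴ / 2.047 × 10⁻²³ = 3.24 × 10⁻¹¹ m = 32.4 pm.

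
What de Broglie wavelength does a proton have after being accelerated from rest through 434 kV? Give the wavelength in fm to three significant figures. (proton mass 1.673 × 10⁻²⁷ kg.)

KE = eV = 1.602 × 10⁻¹⁹ × 4.340 × 10⁵ = 6.953 × 10⁻¹⁴ J.
p = √(2mKE) = √(2 × 1.673 × 10⁻²⁷ × 6.953 × 10⁻¹⁴) = 1.525 × 10⁻²⁰ kg·m/s.
λ = h/p = 6.626 × 10⁻³⁴ / 1.525 × 10⁻²⁰ = 4.34 × 10⁻¹⁴ m = 43.4 fm.

λ = 43.4 fm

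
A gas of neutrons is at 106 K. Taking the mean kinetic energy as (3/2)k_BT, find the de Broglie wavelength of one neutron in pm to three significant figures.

λ = 244 pm

KE = (3/2)k_BT = 1.5 × 1.381 × 10⁻²³ × 106 = 2.196 × 10⁻²¹ J.
p = √(2mKE) = √(2 × 1.675 × 10⁻²⁷ × 2.196 × 10⁻²¹) = 2.712 × 10⁻²⁴ kg·m/s.
λ = h/p = 2.44 × 10⁻¹⁰ m = 244 pm.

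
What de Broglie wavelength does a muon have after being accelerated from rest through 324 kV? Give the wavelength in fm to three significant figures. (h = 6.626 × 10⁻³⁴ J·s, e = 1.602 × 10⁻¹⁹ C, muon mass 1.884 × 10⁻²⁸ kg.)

λ = 150 fm

KE = eV = 1.602 × 10⁻¹⁹ × 3.240 × 10⁵ = 5.190 × 10⁻¹⁴ J.
p = √(2mKE) = √(2 × 1.884 × 10⁻²⁸ × 5.190 × 10⁻¹⁴) = 4.422 × 10⁻²¹ kg·m/s.
λ = h/p = 6.626 × 10⁻³⁴ / 4.422 × 10⁻²¹ = 1.50 × 10⁻¹³ m = 150 fm.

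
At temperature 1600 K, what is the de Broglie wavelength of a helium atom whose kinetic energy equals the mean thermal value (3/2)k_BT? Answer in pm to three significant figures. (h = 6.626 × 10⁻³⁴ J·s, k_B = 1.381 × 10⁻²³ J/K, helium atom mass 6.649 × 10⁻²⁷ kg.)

KE = (3/2)k_BT = 1.5 × 1.381 × 10⁻²³ × 1600 = 3.314 × 10⁻²⁰ J.
p = √(2mKE) = √(2 × 6.649 × 10⁻²⁷ × 3.314 × 10⁻²⁰) = 2.099 × 10⁻²³ kg·m/s.
λ = h/p = 3.16 × 10⁻¹¹ m = 31.6 pm.

λ = 31.6 pm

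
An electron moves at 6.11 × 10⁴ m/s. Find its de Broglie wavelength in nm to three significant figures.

p = mv = 9.109 × 10⁻³¹ × 6.11 × 10⁴ = 5.566 × 10⁻²⁶ kg·m/s.
λ = h/p = 6.626 × 10⁻³⁴ / 5.566 × 10⁻²⁶ = 1.19 × 10⁻⁸ m = 11.9 nm.

λ = 11.9 nm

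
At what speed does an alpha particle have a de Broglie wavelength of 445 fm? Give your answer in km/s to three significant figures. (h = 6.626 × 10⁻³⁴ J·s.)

v = 224 km/s

p = h/λ = 6.626 × 10⁻³⁴ / 4.450 × 10⁻¹³ = 1.489 × 10⁻²¹ kg·m/s.
v = p/m = 1.489 × 10⁻²¹ / 6.645 × 10⁻²⁷ = 2.24 × 10⁵ m/s = 224 km/s.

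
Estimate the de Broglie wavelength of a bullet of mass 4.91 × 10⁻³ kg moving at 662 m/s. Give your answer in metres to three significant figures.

p = mv = 4.91 × 10⁻³ × 662 = 3.250 kg·m/s.
λ = h/p = 6.626 × 10⁻³⁴ / 3.250 = 2.04 × 10⁻³⁴ m.

λ = 2.04 × 10⁻³⁴ m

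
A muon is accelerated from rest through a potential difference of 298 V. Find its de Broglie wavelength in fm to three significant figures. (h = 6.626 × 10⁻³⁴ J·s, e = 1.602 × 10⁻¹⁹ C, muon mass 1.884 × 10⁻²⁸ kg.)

KE = eV = 1.602 × 10⁻¹⁹ × 298.0 = 4.774 × 10⁻¹⁷ J.
p = √(2mKE) = √(2 × 1.884 × 10⁻²⁸ × 4.774 × 10⁻¹⁷) = 1.341 × 10⁻²² kg·m/s.
λ = h/p = 6.626 × 10⁻³⁴ / 1.341 × 10⁻²² = 4.94 × 10⁻¹² m = 4940 fm.

λ = 4940 fm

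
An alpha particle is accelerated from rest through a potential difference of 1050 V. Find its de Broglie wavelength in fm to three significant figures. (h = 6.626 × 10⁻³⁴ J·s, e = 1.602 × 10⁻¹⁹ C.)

λ = 313 fm

KE = 2eV = 2 × 1.602 × 10⁻¹⁹ × 1050 = 3.364 × 10⁻¹⁶ J.
p = √(2mKE) = √(2 × 6.645 × 10⁻²⁷ × 3.364 × 10⁻¹⁶) = 2.114 × 10⁻²¹ kg·m/s.
λ = h/p = 6.626 × 10⁻³⁴ / 2.114 × 10⁻²¹ = 3.13 × 10⁻¹³ m = 313 fm.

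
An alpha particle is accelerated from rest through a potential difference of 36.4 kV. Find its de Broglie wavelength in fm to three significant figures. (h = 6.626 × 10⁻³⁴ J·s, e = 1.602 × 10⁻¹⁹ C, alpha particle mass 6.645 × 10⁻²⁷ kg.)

λ = 53.2 fm

KE = 2eV = 2 × 1.602 × 10⁻¹⁹ × 3.640 × 10⁴ = 1.166 × 10⁻¹⁴ J.
p = √(2mKE) = √(2 × 6.645 × 10⁻²⁷ × 1.166 × 10⁻¹⁴) = 1.245 × 10⁻²⁰ kg·m/s.
λ = h/p = 6.626 × 10⁻³⁴ / 1.245 × 10⁻²⁰ = 5.32 × 10⁻¹⁴ m = 53.2 fm.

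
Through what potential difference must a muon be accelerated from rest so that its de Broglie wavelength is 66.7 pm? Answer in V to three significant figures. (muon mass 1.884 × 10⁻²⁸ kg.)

V = 1.63 V

p = h/λ = 6.626 × 10⁻³⁴ / 6.670 × 10⁻¹¹ = 9.934 × 10⁻²⁴ kg·m/s.
KE = p²/(2m) = 2.619 × 10⁻¹⁹ J.
V = KE/e = 2.619 × 10⁻¹⁹ / (1.602 × 10⁻¹⁹) = 1.63 V.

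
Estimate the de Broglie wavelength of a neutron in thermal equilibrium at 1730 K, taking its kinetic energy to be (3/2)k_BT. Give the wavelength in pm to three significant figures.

λ = 60.5 pm

KE = (3/2)k_BT = 1.5 × 1.381 × 10⁻²³ × 1730 = 3.584 × 10⁻²⁰ J.
p = √(2mKE) = √(2 × 1.675 × 10⁻²⁷ × 3.584 × 10⁻²⁰) = 1.096 × 10⁻²³ kg·m/s.
λ = h/p = 6.05 × 10⁻¹¹ m = 60.5 pm.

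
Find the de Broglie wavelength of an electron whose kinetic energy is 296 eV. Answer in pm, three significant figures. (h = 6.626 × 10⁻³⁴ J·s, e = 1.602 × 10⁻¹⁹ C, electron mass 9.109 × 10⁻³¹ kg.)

KE = 296 eV = 4.742 × 10⁻¹⁷ J.
p = √(2mKE) = √(2 × 9.109 × 10⁻³¹ × 4.742 × 10⁻¹⁷) = 9.295 × 10⁻²⁴ kg·m/s.
λ = h/p = 6.626 × 10⁻³⁴ / 9.295 × 10⁻²⁴ = 7.13 × 10⁻¹¹ m = 71.3 pm.

λ = 71.3 pm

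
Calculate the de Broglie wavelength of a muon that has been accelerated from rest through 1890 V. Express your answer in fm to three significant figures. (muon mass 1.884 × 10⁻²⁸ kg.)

λ = 1960 fm

KE = eV = 1.602 × 10⁻¹⁹ × 1890 = 3.028 × 10⁻¹⁶ J.
p = √(2mKE) = √(2 × 1.884 × 10⁻²⁸ × 3.028 × 10⁻¹⁶) = 3.378 × 10⁻²² kg·m/s.
λ = h/p = 6.626 × 10⁻³⁴ / 3.378 × 10⁻²² = 1.96 × 10⁻¹² m = 1960 fm.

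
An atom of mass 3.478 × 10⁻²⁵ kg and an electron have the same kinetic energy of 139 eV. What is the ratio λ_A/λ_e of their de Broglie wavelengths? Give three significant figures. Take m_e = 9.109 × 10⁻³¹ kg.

At fixed KE, p = √(2mKE) so λ = h/p ∝ 1/√m.
λ_A/λ_e = √(m_e/m_A) = √(9.109 × 10⁻³¹/3.478 × 10⁻²⁵) = √(2.619 × 10⁻⁶) = 1.62 × 10⁻³.

λ_A/λ_e = 1.62 × 10⁻³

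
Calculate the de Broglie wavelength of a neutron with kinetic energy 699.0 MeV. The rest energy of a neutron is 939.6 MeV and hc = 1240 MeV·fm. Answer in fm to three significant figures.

Total energy E = KE + m₀c² = 699.0 + 939.6 = 1638.6 MeV.
(pc)² = E² − (m₀c²)² = (1638.6)² − (939.6)² = 1.802 × 10⁶ MeV², so pc = 1342 MeV.
λ = hc/(pc) = 1240 MeV·fm / 1342 MeV = 0.924 fm.

λ = 0.924 fm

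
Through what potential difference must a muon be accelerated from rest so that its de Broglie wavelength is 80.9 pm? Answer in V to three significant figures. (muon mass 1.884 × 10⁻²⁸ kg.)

V = 1.11 V

p = h/λ = 6.626 × 10⁻³⁴ / 8.090 × 10⁻¹¹ = 8.190 × 10⁻²⁴ kg·m/s.
KE = p²/(2m) = 1.780 × 10⁻¹⁹ J.
V = KE/e = 1.780 × 10⁻¹⁹ / (1.602 × 10⁻¹⁹) = 1.11 V.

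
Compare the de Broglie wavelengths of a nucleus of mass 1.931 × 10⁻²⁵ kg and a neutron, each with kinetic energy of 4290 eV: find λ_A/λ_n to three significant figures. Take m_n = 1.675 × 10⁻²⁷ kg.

At fixed KE, p = √(2mKE) so λ = h/p ∝ 1/√m.
λ_A/λ_n = √(m_n/m_A) = √(1.675 × 10⁻²⁷/1.931 × 10⁻²⁵) = √(8.674 × 10⁻³) = 0.0931.

λ_A/λ_n = 0.0931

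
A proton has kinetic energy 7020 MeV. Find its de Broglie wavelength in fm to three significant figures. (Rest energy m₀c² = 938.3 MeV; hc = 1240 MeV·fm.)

λ = 0.157 fm

Total energy E = KE + m₀c² = 7020 + 938.3 = 7958.3 MeV.
(pc)² = E² − (m₀c²)² = (7958.3)² − (938.3)² = 6.245 × 10⁷ MeV², so pc = 7903 MeV.
λ = hc/(pc) = 1240 MeV·fm / 7903 MeV = 0.157 fm.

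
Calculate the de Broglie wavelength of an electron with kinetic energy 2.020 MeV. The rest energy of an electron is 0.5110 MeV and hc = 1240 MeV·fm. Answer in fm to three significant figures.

λ = 500 fm

Total energy E = KE + m₀c² = 2.020 + 0.5110 = 2.5310 MeV.
(pc)² = E² − (m₀c²)² = (2.5310)² − (0.5110)² = 6.145 MeV², so pc = 2.479 MeV.
λ = hc/(pc) = 1240 MeV·fm / 2.479 MeV = 500 fm.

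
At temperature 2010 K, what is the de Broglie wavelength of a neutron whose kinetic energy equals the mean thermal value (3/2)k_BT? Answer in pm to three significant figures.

KE = (3/2)k_BT = 1.5 × 1.381 × 10⁻²³ × 2010 = 4.164 × 10⁻²⁰ J.
p = √(2mKE) = √(2 × 1.675 × 10⁻²⁷ × 4.164 × 10⁻²⁰) = 1.181 × 10⁻²³ kg·m/s.
λ = h/p = 5.61 × 10⁻¹¹ m = 56.1 pm.

λ = 56.1 pm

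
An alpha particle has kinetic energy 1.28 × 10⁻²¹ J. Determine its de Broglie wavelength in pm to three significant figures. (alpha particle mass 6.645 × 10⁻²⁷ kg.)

p = √(2mKE) = √(2 × 6.645 × 10⁻²⁷ × 1.280 × 10⁻²¹) = 4.124 × 10⁻²⁴ kg·m/s.
λ = h/p = 6.626 × 10⁻³⁴ / 4.124 × 10⁻²⁴ = 1.61 × 10⁻¹⁰ m = 161 pm.

λ = 161 pm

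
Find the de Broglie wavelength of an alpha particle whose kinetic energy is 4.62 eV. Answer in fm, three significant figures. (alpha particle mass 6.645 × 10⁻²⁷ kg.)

λ = 6680 fm

KE = 4.62 eV = 7.401 × 10⁻¹⁹ J.
p = √(2mKE) = √(2 × 6.645 × 10⁻²⁷ × 7.401 × 10⁻¹⁹) = 9.918 × 10⁻²³ kg·m/s.
λ = h/p = 6.626 × 10⁻³⁴ / 9.918 × 10⁻²³ = 6.68 × 10⁻¹² m = 6680 fm.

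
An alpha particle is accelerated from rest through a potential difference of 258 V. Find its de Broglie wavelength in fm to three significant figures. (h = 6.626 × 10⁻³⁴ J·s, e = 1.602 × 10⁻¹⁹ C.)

KE = 2eV = 2 × 1.602 × 10⁻¹⁹ × 258.0 = 8.266 × 10⁻¹⁷ J.
p = √(2mKE) = √(2 × 6.645 × 10⁻²⁷ × 8.266 × 10⁻¹⁷) = 1.048 × 10⁻²¹ kg·m/s.
λ = h/p = 6.626 × 10⁻³⁴ / 1.048 × 10⁻²¹ = 6.32 × 10⁻¹³ m = 632 fm.

λ = 632 fm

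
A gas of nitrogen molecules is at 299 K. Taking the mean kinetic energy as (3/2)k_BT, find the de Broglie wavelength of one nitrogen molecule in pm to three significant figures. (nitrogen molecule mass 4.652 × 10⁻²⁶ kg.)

λ = 27.6 pm

KE = (3/2)k_BT = 1.5 × 1.381 × 10⁻²³ × 299 = 6.194 × 10⁻²¹ J.
p = √(2mKE) = √(2 × 4.652 × 10⁻²⁶ × 6.194 × 10⁻²¹) = 2.401 × 10⁻²³ kg·m/s.
λ = h/p = 2.76 × 10⁻¹¹ m = 27.6 pm.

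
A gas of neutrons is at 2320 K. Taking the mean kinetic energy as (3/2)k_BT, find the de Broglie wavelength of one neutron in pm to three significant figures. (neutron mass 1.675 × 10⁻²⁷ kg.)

KE = (3/2)k_BT = 1.5 × 1.381 × 10⁻²³ × 2320 = 4.806 × 10⁻²⁰ J.
p = √(2mKE) = √(2 × 1.675 × 10⁻²⁷ × 4.806 × 10⁻²⁰) = 1.269 × 10⁻²³ kg·m/s.
λ = h/p = 5.22 × 10⁻¹¹ m = 52.2 pm.

λ = 52.2 pm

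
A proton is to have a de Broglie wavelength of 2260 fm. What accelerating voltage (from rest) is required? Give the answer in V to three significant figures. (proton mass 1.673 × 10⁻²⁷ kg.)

V = 160 V

p = h/λ = 6.626 × 10⁻³⁴ / 2.260 × 10⁻¹² = 2.932 × 10⁻²² kg·m/s.
KE = p²/(2m) = 2.569 × 10⁻¹⁷ J.
V = KE/e = 2.569 × 10⁻¹⁷ / (1.602 × 10⁻¹⁹) = 160 V.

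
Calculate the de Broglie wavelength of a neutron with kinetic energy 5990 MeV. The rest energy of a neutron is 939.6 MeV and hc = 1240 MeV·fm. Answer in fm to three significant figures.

Total energy E = KE + m₀c² = 5990 + 939.6 = 6929.6 MeV.
(pc)² = E² − (m₀c²)² = (6929.6)² − (939.6)² = 4.714 × 10⁷ MeV², so pc = 6866 MeV.
λ = hc/(pc) = 1240 MeV·fm / 6866 MeV = 0.181 fm.

λ = 0.181 fm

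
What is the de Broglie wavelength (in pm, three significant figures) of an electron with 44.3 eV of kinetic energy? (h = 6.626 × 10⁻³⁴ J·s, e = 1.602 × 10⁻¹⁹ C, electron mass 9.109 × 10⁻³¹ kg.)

λ = 184 pm

KE = 44.3 eV = 7.097 × 10⁻¹⁸ J.
p = √(2mKE) = √(2 × 9.109 × 10⁻³¹ × 7.097 × 10⁻¹⁸) = 3.596 × 10⁻²⁴ kg·m/s.
λ = h/p = 6.626 × 10⁻³⁴ / 3.596 × 10⁻²⁴ = 1.84 × 10⁻¹⁰ m = 184 pm.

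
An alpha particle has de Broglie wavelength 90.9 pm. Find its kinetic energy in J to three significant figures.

KE = 4.00 × 10⁻²¹ J

p = h/λ = 6.626 × 10⁻³⁴ / 9.090 × 10⁻¹¹ = 7.289 × 10⁻²⁴ kg·m/s.
KE = p²/(2m) = (7.289 × 10⁻²⁴)² / (2 × 6.645 × 10⁻²⁷) = 3.998 × 10⁻²¹ J = 4.00 × 10⁻²¹ J.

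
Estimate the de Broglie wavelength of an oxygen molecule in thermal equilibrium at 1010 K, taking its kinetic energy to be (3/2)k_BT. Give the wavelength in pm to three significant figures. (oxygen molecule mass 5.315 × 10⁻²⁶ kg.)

KE = (3/2)k_BT = 1.5 × 1.381 × 10⁻²³ × 1010 = 2.092 × 10⁻²⁰ J.
p = √(2mKE) = √(2 × 5.315 × 10⁻²⁶ × 2.092 × 10⁻²⁰) = 4.716 × 10⁻²³ kg·m/s.
λ = h/p = 1.41 × 10⁻¹¹ m = 14.1 pm.

λ = 14.1 pm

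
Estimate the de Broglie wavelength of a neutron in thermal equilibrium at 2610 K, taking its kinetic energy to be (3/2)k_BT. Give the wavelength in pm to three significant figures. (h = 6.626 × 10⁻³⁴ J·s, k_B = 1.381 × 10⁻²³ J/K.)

λ = 49.2 pm

KE = (3/2)k_BT = 1.5 × 1.381 × 10⁻²³ × 2610 = 5.407 × 10⁻²⁰ J.
p = √(2mKE) = √(2 × 1.675 × 10⁻²⁷ × 5.407 × 10⁻²⁰) = 1.346 × 10⁻²³ kg·m/s.
λ = h/p = 4.92 × 10⁻¹¹ m = 49.2 pm.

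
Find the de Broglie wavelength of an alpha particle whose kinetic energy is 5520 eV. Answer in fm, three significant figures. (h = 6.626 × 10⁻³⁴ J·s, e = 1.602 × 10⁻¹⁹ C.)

KE = 5520 eV = 8.843 × 10⁻¹⁶ J.
p = √(2mKE) = √(2 × 6.645 × 10⁻²⁷ × 8.843 × 10⁻¹⁶) = 3.428 × 10⁻²¹ kg·m/s.
λ = h/p = 6.626 × 10⁻³⁴ / 3.428 × 10⁻²¹ = 1.93 × 10⁻¹³ m = 193 fm.

λ = 193 fm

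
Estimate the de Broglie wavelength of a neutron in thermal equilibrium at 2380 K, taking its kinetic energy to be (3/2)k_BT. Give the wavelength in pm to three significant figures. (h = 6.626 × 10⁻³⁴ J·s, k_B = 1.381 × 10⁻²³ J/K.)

λ = 51.6 pm

KE = (3/2)k_BT = 1.5 × 1.381 × 10⁻²³ × 2380 = 4.930 × 10⁻²⁰ J.
p = √(2mKE) = √(2 × 1.675 × 10⁻²⁷ × 4.930 × 10⁻²⁰) = 1.285 × 10⁻²³ kg·m/s.
λ = h/p = 5.16 × 10⁻¹¹ m = 51.6 pm.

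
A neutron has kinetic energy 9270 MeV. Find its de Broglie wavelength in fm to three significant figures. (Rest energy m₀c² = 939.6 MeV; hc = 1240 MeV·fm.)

Total energy E = KE + m₀c² = 9270 + 939.6 = 10209.6 MeV.
(pc)² = E² − (m₀c²)² = (10209.6)² − (939.6)² = 1.034 × 10⁸ MeV², so pc = 1.017 × 10⁴ MeV.
λ = hc/(pc) = 1240 MeV·fm / 1.017 × 10⁴ MeV = 0.122 fm.

λ = 0.122 fm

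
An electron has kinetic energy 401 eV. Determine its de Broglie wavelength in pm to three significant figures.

KE = 401 eV = 6.424 × 10⁻¹⁷ J.
p = √(2mKE) = √(2 × 9.109 × 10⁻³¹ × 6.424 × 10⁻¹⁷) = 1.082 × 10⁻²³ kg·m/s.
λ = h/p = 6.626 × 10⁻³⁴ / 1.082 × 10⁻²³ = 6.12 × 10⁻¹¹ m = 61.2 pm.

λ = 61.2 pm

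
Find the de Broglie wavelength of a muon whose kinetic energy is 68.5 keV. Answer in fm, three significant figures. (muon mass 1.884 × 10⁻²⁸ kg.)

λ = 326 fm

KE = 68.5 keV = 1.097 × 10⁻¹⁴ J.
p = √(2mKE) = √(2 × 1.884 × 10⁻²⁸ × 1.097 × 10⁻¹⁴) = 2.033 × 10⁻²¹ kg·m/s.
λ = h/p = 6.626 × 10⁻³⁴ / 2.033 × 10⁻²¹ = 3.26 × 10⁻¹³ m = 326 fm.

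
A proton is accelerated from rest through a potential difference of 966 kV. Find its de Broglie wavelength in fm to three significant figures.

KE = eV = 1.602 × 10⁻¹⁹ × 9.660 × 10⁵ = 1.548 × 10⁻¹³ J.
p = √(2mKE) = √(2 × 1.673 × 10⁻²⁷ × 1.548 × 10⁻¹³) = 2.276 × 10⁻²⁰ kg·m/s.
λ = h/p = 6.626 × 10⁻³⁴ / 2.276 × 10⁻²⁰ = 2.91 × 10⁻¹⁴ m = 29.1 fm.

λ = 29.1 fm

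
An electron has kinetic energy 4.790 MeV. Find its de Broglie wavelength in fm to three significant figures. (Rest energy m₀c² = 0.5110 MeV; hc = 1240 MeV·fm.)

λ = 235 fm

Total energy E = KE + m₀c² = 4.790 + 0.5110 = 5.3010 MeV.
(pc)² = E² − (m₀c²)² = (5.3010)² − (0.5110)² = 27.84 MeV², so pc = 5.276 MeV.
λ = hc/(pc) = 1240 MeV·fm / 5.276 MeV = 235 fm.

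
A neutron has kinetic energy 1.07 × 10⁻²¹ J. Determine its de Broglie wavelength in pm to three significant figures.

λ = 350 pm

p = √(2mKE) = √(2 × 1.675 × 10⁻²⁷ × 1.070 × 10⁻²¹) = 1.893 × 10⁻²⁴ kg·m/s.
λ = h/p = 6.626 × 10⁻³⁴ / 1.893 × 10⁻²⁴ = 3.50 × 10⁻¹⁰ m = 350 pm.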